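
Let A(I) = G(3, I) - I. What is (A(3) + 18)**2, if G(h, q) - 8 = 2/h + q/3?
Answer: 5476/9 ≈ 608.44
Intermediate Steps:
G(h, q) = 8 + 2/h + q/3 (G(h, q) = 8 + (2/h + q/3) = 8 + 2/h + q/3)
A(I) = 26/3 - 2*I/3 (A(I) = (8 + 2/3 + I/3) - I = (26/3 + I/3) - I = 26/3 - 2*I/3)
(A(3) + 18)**2 = ((26/3 - 2/3*3) + 18)**2 = ((26/3 - 2) + 18)**2 = (20/3 + 18)**2 = (74/3)**2 = 5476/9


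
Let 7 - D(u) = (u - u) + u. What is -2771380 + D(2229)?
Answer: -2773602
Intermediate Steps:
D(u) = 7 - u (D(u) = 7 - ((u - u) + u) = 7 - (0 + u) = 7 - u)
-2771380 + D(2229) = -2771380 + (7 - 1*2229) = -2771380 + (7 - 2229) = -2771380 - 2222 = -2773602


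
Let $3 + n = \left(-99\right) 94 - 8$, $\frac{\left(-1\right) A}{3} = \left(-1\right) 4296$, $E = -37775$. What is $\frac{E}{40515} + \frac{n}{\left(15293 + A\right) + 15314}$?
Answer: $- \frac{404100376}{352439985} \approx -1.1466$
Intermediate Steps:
$A = 12888$ ($A = - 3 \left(\left(-1\right) 4296\right) = \left(-3\right) \left(-4296\right) = 12888$)
$n = -9317$ ($n = -3 - 9314 = -9317$)
$\frac{E}{40515} + \frac{n}{\left(15293 + A\right) + 15314} = - \frac{37775}{40515} - \frac{9317}{\left(15293 + 12888\right) + 15314} = \left(-37775\right) \frac{1}{40515} - \frac{9317}{28181 + 15314} = - \frac{7555}{8103} - \frac{9317}{43495} = - \frac{404100376}{352439985}$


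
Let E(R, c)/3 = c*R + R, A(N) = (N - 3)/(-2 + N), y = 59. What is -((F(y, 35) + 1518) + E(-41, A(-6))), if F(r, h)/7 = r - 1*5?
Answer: -13077/8 ≈ -1634.6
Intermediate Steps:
A(N) = (-3 + N)/(-2 + N)
E(R, c) = 3*R + 3*R*c (E(R, c) = 3*(c*R + R) = 3*(R*c + R) = 3*(R + R*c) = 3*R + 3*R*c)
F(r, h) = -35 + 7*r (F(r, h) = 7*(r - 1*5) = 7*(r - 5) = 7*(-5 + r) = -35 + 7*r)
-((F(y, 35) + 1518) + E(-41, A(-6))) = -(((-35 + 7*59) + 1518) + 3*(-41)*(1 + (-3 - 6)/(-2 - 6))) = -(((-35 + 413) + 1518) + 3*(-41)*(1 - 9/(-8))) = -((378 + 1518) + 3*(-41)*(1 - 1/8*(-9))) = -(1896 + 3*(-41)*(1 + 9/8)) = -(1896 + 3*(-41)*(17/8)) = -(1896 - 2091/8) = -1*13077/8 = -13077/8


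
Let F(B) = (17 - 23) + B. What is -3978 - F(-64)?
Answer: -3908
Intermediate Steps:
F(B) = -6 + B
-3978 - F(-64) = -3978 - (-6 - 64) = -3978 - 1*(-70) = -3978 + 70 = -3908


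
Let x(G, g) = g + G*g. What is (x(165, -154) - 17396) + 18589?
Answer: -24371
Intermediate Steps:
(x(165, -154) - 17396) + 18589 = (-154*(1 + 165) - 17396) + 18589 = (-154*166 - 17396) + 18589 = (-25564 - 17396) + 18589 = -42960 + 18589 = -24371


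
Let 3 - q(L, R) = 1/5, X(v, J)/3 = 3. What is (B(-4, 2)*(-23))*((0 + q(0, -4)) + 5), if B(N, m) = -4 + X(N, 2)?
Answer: -897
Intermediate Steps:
X(v, J) = 9 (X(v, J) = 3*3 = 9)
q(L, R) = 14/5 (q(L, R) = 3 - 1/5 = 3 - 1*⅕ = 3 - ⅕ = 14/5)
B(N, m) = 5 (B(N, m) = -4 + 9 = 5)
(B(-4, 2)*(-23))*((0 + q(0, -4)) + 5) = (5*(-23))*((0 + 14/5) + 5) = -115*(14/5 + 5) = -115*39/5 = -897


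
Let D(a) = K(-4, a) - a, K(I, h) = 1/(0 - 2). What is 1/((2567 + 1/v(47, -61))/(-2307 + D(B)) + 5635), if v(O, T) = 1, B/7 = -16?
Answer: 4391/24738149 ≈ 0.00017750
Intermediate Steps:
B = -112 (B = 7*(-16) = -112)
K(I, h) = -1/2 (K(I, h) = 1/(-2) = -1/2)
D(a) = -1/2 - a
1/((2567 + 1/v(47, -61))/(-2307 + D(B)) + 5635) = 1/((2567 + 1/1)/(-2307 + (-1/2 - 1*(-112))) + 5635) = 1/((2567 + 1)/(-2307 + (-1/2 + 112)) + 5635) = 1/(2568/(-2307 + 223/2) + 5635) = 1/(2568/(-4391/2) + 5635) = 1/(2568*(-2/4391) + 5635) = 1/(-5136/4391 + 5635) = 1/(24738149/4391) = 4391/24738149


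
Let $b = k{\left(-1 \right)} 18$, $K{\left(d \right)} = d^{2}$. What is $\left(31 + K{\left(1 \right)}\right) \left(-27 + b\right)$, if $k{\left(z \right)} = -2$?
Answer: $-2016$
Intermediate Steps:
$b = -36$ ($b = \left(-2\right) 18 = -36$)
$\left(31 + K{\left(1 \right)}\right) \left(-27 + b\right) = \left(31 + 1^{2}\right) \left(-27 - 36\right) = \left(31 + 1\right) \left(-63\right) = 32 \left(-63\right) = -2016$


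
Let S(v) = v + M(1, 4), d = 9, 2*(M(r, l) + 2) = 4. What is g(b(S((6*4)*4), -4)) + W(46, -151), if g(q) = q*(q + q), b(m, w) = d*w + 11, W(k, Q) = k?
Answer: 1296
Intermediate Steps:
M(r, l) = 0 (M(r, l) = -2 + (1/2)*4 = -2 + 2 = 0)
S(v) = v (S(v) = v + 0 = v)
b(m, w) = 11 + 9*w (b(m, w) = 9*w + 11 = 11 + 9*w)
g(q) = 2*q**2 (g(q) = q*(2*q) = 2*q**2)
g(b(S((6*4)*4), -4)) + W(46, -151) = 2*(11 + 9*(-4))**2 + 46 = 2*(11 - 36)**2 + 46 = 2*(-25)**2 + 46 = 2*625 + 46 = 1250 + 46 = 1296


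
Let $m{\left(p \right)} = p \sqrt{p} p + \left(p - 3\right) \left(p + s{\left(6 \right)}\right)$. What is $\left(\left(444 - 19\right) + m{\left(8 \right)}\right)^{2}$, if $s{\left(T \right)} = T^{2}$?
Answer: $448793 + 165120 \sqrt{2} \approx 6.8231 \cdot 10^{5}$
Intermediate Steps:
$m{\left(p \right)} = p^{\frac{5}{2}} + \left(-3 + p\right) \left(36 + p\right)$ ($m{\left(p \right)} = p \sqrt{p} p + \left(p - 3\right) \left(p + 6^{2}\right) = p^{\frac{3}{2}} p + \left(-3 + p\right) \left(p + 36\right) = p^{\frac{5}{2}} + \left(-3 + p\right) \left(36 + p\right)$)
$\left(\left(444 - 19\right) + m{\left(8 \right)}\right)^{2} = \left(\left(444 - 19\right) + \left(-108 + 8^{2} + 8^{\frac{5}{2}} + 33 \cdot 8\right)\right)^{2} = \left(425 + \left(-108 + 64 + 128 \sqrt{2} + 264\right)\right)^{2} = \left(425 + \left(220 + 128 \sqrt{2}\right)\right)^{2} = \left(645 + 128 \sqrt{2}\right)^{2}$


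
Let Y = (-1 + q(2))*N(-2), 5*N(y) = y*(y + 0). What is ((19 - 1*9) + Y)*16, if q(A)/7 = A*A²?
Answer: 864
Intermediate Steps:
q(A) = 7*A³ (q(A) = 7*(A*A²) = 7*A³)
N(y) = y²/5 (N(y) = (y*(y + 0))/5 = (y*y)/5 = y²/5)
Y = 44 (Y = (-1 + 7*2³)*((⅕)*(-2)²) = (-1 + 7*8)*((⅕)*4) = (-1 + 56)*(⅘) = 55*(⅘) = 44)
((19 - 1*9) + Y)*16 = ((19 - 1*9) + 44)*16 = ((19 - 9) + 44)*16 = (10 + 44)*16 = 54*16 = 864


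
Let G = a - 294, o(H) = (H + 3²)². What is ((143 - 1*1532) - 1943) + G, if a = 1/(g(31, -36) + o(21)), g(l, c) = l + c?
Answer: -3245269/895 ≈ -3626.0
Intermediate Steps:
g(l, c) = c + l
o(H) = (9 + H)² (o(H) = (H + 9)² = (9 + H)²)
a = 1/895 (a = 1/((-36 + 31) + (9 + 21)²) = 1/(-5 + 30²) = 1/(-5 + 900) = 1/895 ≈ 0.0011173)
G = -263129/895 (G = 1/895 - 294 = -263129/895 ≈ -294.00)
((143 - 1*1532) - 1943) + G = ((143 - 1*1532) - 1943) - 263129/895 = ((143 - 1532) - 1943) - 263129/895 = (-1389 - 1943) - 263129/895 = -3332 - 263129/895 = -3245269/895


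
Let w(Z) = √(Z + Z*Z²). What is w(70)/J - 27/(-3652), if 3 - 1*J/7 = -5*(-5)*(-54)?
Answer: 27/3652 + 13*√2030/9471 ≈ 0.069237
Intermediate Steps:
J = 9471 (J = 21 - 7*(-5*(-5))*(-54) = 21 - 175*(-54) = 21 - 7*(-1350) = 21 + 9450 = 9471)
w(Z) = √(Z + Z³)
w(70)/J - 27/(-3652) = √(70 + 70³)/9471 - 27/(-3652) = √(70 + 343000)*(1/9471) - 27*(-1/3652) = √343070*(1/9471) + 27/3652 = (13*√2030)*(1/9471) + 27/3652 = 13*√2030/9471 + 27/3652 = 27/3652 + 13*√2030/9471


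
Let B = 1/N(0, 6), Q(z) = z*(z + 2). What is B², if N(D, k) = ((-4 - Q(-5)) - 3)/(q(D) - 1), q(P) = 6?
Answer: 25/484 ≈ 0.051653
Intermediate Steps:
Q(z) = z*(2 + z)
N(D, k) = -22/5 (N(D, k) = ((-4 - (-5)*(2 - 5)) - 3)/(6 - 1) = ((-4 - (-5)*(-3)) - 3)/5 = ((-4 - 1*15) - 3)*(⅕) = ((-4 - 15) - 3)*(⅕) = (-19 - 3)*(⅕) = -22*⅕ = -22/5)
B = -5/22 (B = 1/(-22/5) = -5/22 ≈ -0.22727)
B² = (-5/22)² = 25/484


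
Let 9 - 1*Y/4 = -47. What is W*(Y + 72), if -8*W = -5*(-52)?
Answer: -9620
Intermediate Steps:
Y = 224 (Y = 36 - 4*(-47) = 36 + 188 = 224)
W = -65/2 (W = -(-5)*(-52)/8 = -⅛*260 = -65/2 ≈ -32.500)
W*(Y + 72) = -65*(224 + 72)/2 = -65/2*296 = -9620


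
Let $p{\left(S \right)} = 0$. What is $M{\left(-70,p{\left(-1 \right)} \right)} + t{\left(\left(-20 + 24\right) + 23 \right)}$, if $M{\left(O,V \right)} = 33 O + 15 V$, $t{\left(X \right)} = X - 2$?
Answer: $-2285$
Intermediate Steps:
$t{\left(X \right)} = -2 + X$ ($t{\left(X \right)} = X - 2 = -2 + X$)
$M{\left(O,V \right)} = 15 V + 33 O$
$M{\left(-70,p{\left(-1 \right)} \right)} + t{\left(\left(-20 + 24\right) + 23 \right)} = \left(15 \cdot 0 + 33 \left(-70\right)\right) + \left(-2 + \left(\left(-20 + 24\right) + 23\right)\right) = \left(0 - 2310\right) + \left(-2 + \left(4 + 23\right)\right) = -2310 + \left(-2 + 27\right) = -2310 + 25 = -2285$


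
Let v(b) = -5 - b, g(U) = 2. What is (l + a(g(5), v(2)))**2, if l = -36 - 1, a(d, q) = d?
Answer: 1225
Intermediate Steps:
l = -37
(l + a(g(5), v(2)))**2 = (-37 + 2)**2 = (-35)**2 = 1225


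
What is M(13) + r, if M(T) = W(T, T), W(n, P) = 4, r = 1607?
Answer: 1611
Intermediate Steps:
M(T) = 4
M(13) + r = 4 + 1607 = 1611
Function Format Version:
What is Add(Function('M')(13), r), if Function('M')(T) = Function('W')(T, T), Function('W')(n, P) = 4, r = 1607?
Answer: 1611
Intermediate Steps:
Function('M')(T) = 4
Add(Function('M')(13), r) = Add(4, 1607) = 1611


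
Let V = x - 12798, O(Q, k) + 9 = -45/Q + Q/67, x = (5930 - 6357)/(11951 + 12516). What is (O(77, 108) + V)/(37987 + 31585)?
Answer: -808248860613/4390871650858 ≈ -0.18407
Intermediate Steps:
x = -427/24467 ≈ -0.017452
O(Q, k) = -9 - 45/Q + Q/67 (O(Q, k) = -9 + (-45/Q + Q/67) = -9 - 45/Q + Q/67)
V = -313129093/24467 (V = -427/24467 - 12798 = -313129093/24467 ≈ -12798.)
(O(77, 108) + V)/(37987 + 31585) = ((-9 - 45/77 + (1/67)*77) - 313129093/24467)/(37987 + 31585) = ((-9 - 45*1/77 + 77/67) - 313129093/24467)/69572 = ((-9 - 45/77 + 77/67) - 313129093/24467)*(1/69572) = (-43517/5159 - 313129093/24467)*(1/69572) = -1616497721226/126225253*1/69572 = -808248860613/4390871650858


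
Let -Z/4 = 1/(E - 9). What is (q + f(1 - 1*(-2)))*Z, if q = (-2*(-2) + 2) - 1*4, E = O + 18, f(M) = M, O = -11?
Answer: 10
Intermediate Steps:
E = 7 (E = -11 + 18 = 7)
q = 2 (q = (4 + 2) - 4 = 6 - 4 = 2)
Z = 2 (Z = -4/(7 - 9) = -4/(-2) = -4*(-1/2) = 2)
(q + f(1 - 1*(-2)))*Z = (2 + (1 - 1*(-2)))*2 = (2 + (1 + 2))*2 = (2 + 3)*2 = 5*2 = 10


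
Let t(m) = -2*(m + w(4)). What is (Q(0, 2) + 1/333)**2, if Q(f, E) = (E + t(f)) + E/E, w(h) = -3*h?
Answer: 80856064/110889 ≈ 729.16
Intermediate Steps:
t(m) = 24 - 2*m (t(m) = -2*(m - 3*4) = -2*(m - 12) = -2*(-12 + m) = 24 - 2*m)
Q(f, E) = 25 + E - 2*f (Q(f, E) = (E + (24 - 2*f)) + E/E = (24 + E - 2*f) + 1 = 25 + E - 2*f)
(Q(0, 2) + 1/333)**2 = ((25 + 2 - 2*0) + 1/333)**2 = ((25 + 2 + 0) + 1/333)**2 = (27 + 1/333)**2 = (8992/333)**2 = 80856064/110889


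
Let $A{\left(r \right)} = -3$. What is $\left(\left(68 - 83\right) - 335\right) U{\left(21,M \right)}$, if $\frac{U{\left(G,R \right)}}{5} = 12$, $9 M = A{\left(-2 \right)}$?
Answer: $-21000$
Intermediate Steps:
$M = - \frac{1}{3}$ ($M = \frac{1}{9} \left(-3\right) = - \frac{1}{3} \approx -0.33333$)
$U{\left(G,R \right)} = 60$ ($U{\left(G,R \right)} = 5 \cdot 12 = 60$)
$\left(\left(68 - 83\right) - 335\right) U{\left(21,M \right)} = \left(\left(68 - 83\right) - 335\right) 60 = \left(-15 - 335\right) 60 = \left(-350\right) 60 = -21000$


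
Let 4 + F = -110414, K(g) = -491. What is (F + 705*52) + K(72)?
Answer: -74249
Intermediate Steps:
F = -110418 (F = -4 - 110414 = -110418)
(F + 705*52) + K(72) = (-110418 + 705*52) - 491 = (-110418 + 36660) - 491 = -73758 - 491 = -74249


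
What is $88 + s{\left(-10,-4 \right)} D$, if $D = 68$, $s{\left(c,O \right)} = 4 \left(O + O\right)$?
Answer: $-2088$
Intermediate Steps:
$s{\left(c,O \right)} = 8 O$ ($s{\left(c,O \right)} = 4 \cdot 2 O = 8 O$)
$88 + s{\left(-10,-4 \right)} D = 88 + 8 \left(-4\right) 68 = 88 - 2176 = -2088$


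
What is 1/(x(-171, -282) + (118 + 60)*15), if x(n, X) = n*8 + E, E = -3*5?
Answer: 1/1287 ≈ 0.00077700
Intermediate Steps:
E = -15
x(n, X) = -15 + 8*n (x(n, X) = n*8 - 15 = 8*n - 15 = -15 + 8*n)
1/(x(-171, -282) + (118 + 60)*15) = 1/((-15 + 8*(-171)) + (118 + 60)*15) = 1/((-15 - 1368) + 178*15) = 1/(-1383 + 2670) = 1/1287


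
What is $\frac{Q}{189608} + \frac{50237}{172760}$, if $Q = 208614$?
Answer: $\frac{5695686467}{4094584760} \approx 1.391$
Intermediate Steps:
$\frac{Q}{189608} + \frac{50237}{172760} = \frac{208614}{189608} + \frac{50237}{172760} = 208614 \cdot \frac{1}{189608} + 50237 \cdot \frac{1}{172760} = \frac{104307}{94804} + \frac{50237}{172760} = \frac{5695686467}{4094584760}$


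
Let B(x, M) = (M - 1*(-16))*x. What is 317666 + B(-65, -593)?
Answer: 355171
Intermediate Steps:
B(x, M) = x*(16 + M) (B(x, M) = (M + 16)*x = (16 + M)*x = x*(16 + M))
317666 + B(-65, -593) = 317666 - 65*(16 - 593) = 317666 - 65*(-577) = 317666 + 37505 = 355171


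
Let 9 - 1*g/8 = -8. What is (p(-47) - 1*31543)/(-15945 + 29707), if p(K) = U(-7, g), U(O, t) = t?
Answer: -31407/13762 ≈ -2.2822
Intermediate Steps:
g = 136 (g = 72 - 8*(-8) = 72 + 64 = 136)
p(K) = 136
(p(-47) - 1*31543)/(-15945 + 29707) = (136 - 1*31543)/(-15945 + 29707) = (136 - 31543)/13762 = -31407*1/13762 = -31407/13762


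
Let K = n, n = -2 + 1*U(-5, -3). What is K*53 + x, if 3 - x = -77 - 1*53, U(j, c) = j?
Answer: -238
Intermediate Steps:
n = -7 (n = -2 + 1*(-5) = -2 - 5 = -7)
K = -7
x = 133 (x = 3 - (-77 - 1*53) = 3 - (-77 - 53) = 3 - 1*(-130) = 3 + 130 = 133)
K*53 + x = -7*53 + 133 = -371 + 133 = -238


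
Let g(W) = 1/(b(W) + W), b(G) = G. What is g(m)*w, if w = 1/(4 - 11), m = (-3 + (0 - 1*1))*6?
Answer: 1/336 ≈ 0.0029762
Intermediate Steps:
m = -24 (m = (-3 + (0 - 1))*6 = (-3 - 1)*6 = -4*6 = -24)
g(W) = 1/(2*W) (g(W) = 1/(W + W) = 1/(2*W))
w = -⅐ (w = 1/(-7) = -⅐ ≈ -0.14286)
g(m)*w = ((½)/(-24))*(-⅐) = ((½)*(-1/24))*(-⅐) = -1/48*(-⅐) = 1/336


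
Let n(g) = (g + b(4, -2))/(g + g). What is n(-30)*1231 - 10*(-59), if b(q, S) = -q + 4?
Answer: 2411/2 ≈ 1205.5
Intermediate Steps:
b(q, S) = 4 - q
n(g) = 1/2 (n(g) = (g + (4 - 1*4))/(g + g) = (g + (4 - 4))/((2*g)) = (g + 0)*(1/(2*g)) = g*(1/(2*g)) = 1/2)
n(-30)*1231 - 10*(-59) = (1/2)*1231 - 10*(-59) = 1231/2 + 590 = 2411/2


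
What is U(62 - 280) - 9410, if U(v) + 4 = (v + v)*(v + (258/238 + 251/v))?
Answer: 10193940/119 ≈ 85663.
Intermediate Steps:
U(v) = -4 + 2*v*(129/119 + v + 251/v) (U(v) = -4 + (v + v)*(v + (258/238 + 251/v)) = -4 + (2*v)*(v + (258*(1/238) + 251/v)) = -4 + (2*v)*(v + (129/119 + 251/v)) = -4 + (2*v)*(129/119 + v + 251/v) = -4 + 2*v*(129/119 + v + 251/v))
U(62 - 280) - 9410 = (498 + 2*(62 - 280)² + 258*(62 - 280)/119) - 9410 = (498 + 2*(-218)² + (258/119)*(-218)) - 9410 = (498 + 2*47524 - 56244/119) - 9410 = (498 + 95048 - 56244/119) - 9410 = 11313730/119 - 9410 = 10193940/119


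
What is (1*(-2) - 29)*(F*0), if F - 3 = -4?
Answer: 0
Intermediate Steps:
F = -1 (F = 3 - 4 = -1)
(1*(-2) - 29)*(F*0) = (1*(-2) - 29)*(-1*0) = (-2 - 29)*0 = -31*0 = 0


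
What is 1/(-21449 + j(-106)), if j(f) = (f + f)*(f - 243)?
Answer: 1/52539 ≈ 1.9033e-5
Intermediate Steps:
j(f) = 2*f*(-243 + f) (j(f) = (2*f)*(-243 + f) = 2*f*(-243 + f))
1/(-21449 + j(-106)) = 1/(-21449 + 2*(-106)*(-243 - 106)) = 1/(-21449 + 2*(-106)*(-349)) = 1/(-21449 + 73988) = 1/52539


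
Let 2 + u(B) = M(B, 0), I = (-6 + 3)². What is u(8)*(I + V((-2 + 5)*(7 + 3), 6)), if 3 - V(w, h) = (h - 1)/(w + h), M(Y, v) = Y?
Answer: 427/6 ≈ 71.167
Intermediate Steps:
I = 9 (I = (-3)² = 9)
V(w, h) = 3 - (-1 + h)/(h + w) (V(w, h) = 3 - (h - 1)/(w + h) = 3 - (-1 + h)/(h + w))
u(B) = -2 + B
u(8)*(I + V((-2 + 5)*(7 + 3), 6)) = (-2 + 8)*(9 + (1 + 2*6 + 3*((-2 + 5)*(7 + 3)))/(6 + (-2 + 5)*(7 + 3))) = 6*(9 + (1 + 12 + 3*(3*10))/(6 + 3*10)) = 6*(9 + (1 + 12 + 3*30)/(6 + 30)) = 6*(9 + (1 + 12 + 90)/36) = 6*(9 + (1/36)*103) = 6*(9 + 103/36) = 6*(427/36) = 427/6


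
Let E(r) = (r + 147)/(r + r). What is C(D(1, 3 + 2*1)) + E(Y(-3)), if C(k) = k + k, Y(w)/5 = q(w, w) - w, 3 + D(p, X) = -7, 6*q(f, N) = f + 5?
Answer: -1509/100 ≈ -15.090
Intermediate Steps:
q(f, N) = 5/6 + f/6 (q(f, N) = (f + 5)/6 = (5 + f)/6 = 5/6 + f/6)
D(p, X) = -10 (D(p, X) = -3 - 7 = -10)
Y(w) = 25/6 - 25*w/6 (Y(w) = 5*((5/6 + w/6) - w) = 5*(5/6 - 5*w/6) = 25/6 - 25*w/6)
E(r) = (147 + r)/(2*r) (E(r) = (147 + r)/((2*r)) = (147 + r)*(1/(2*r)) = (147 + r)/(2*r))
C(k) = 2*k
C(D(1, 3 + 2*1)) + E(Y(-3)) = 2*(-10) + (147 + (25/6 - 25/6*(-3)))/(2*(25/6 - 25/6*(-3))) = -20 + (147 + (25/6 + 25/2))/(2*(25/6 + 25/2)) = -20 + (147 + 50/3)/(2*(50/3)) = -20 + (1/2)*(3/50)*(491/3) = -20 + 491/100 = -1509/100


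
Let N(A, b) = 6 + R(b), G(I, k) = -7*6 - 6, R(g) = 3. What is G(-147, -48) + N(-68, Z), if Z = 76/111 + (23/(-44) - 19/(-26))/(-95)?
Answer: -39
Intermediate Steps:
G(I, k) = -48 (G(I, k) = -42 - 6 = -48)
Z = 4116631/6031740 (Z = 76*(1/111) + (23*(-1/44) - 19*(-1/26))*(-1/95) = 76/111 + (-23/44 + 19/26)*(-1/95) = 76/111 + (119/572)*(-1/95) = 76/111 - 119/54340 = 4116631/6031740 ≈ 0.68250)
N(A, b) = 9 (N(A, b) = 6 + 3 = 9)
G(-147, -48) + N(-68, Z) = -48 + 9 = -39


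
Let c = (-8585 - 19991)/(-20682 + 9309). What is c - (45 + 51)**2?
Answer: -104784992/11373 ≈ -9213.5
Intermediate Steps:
c = 28576/11373 (c = -28576/(-11373) = -28576*(-1/11373) = 28576/11373 ≈ 2.5126)
c - (45 + 51)**2 = 28576/11373 - (45 + 51)**2 = 28576/11373 - 1*96**2 = 28576/11373 - 1*9216 = 28576/11373 - 9216 = -104784992/11373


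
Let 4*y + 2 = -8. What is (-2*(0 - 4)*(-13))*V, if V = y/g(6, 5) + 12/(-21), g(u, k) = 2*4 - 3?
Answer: 780/7 ≈ 111.43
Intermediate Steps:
y = -5/2 (y = -½ + (¼)*(-8) = -½ - 2 = -5/2 ≈ -2.5000)
g(u, k) = 5 (g(u, k) = 8 - 3 = 5)
V = -15/14 (V = -5/2/5 + 12/(-21) = -5/2*⅕ + 12*(-1/21) = -½ - 4/7 = -15/14 ≈ -1.0714)
(-2*(0 - 4)*(-13))*V = (-2*(0 - 4)*(-13))*(-15/14) = (-2*(-4)*(-13))*(-15/14) = (8*(-13))*(-15/14) = -104*(-15/14) = 780/7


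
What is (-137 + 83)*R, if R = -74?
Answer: 3996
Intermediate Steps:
(-137 + 83)*R = (-137 + 83)*(-74) = -54*(-74) = 3996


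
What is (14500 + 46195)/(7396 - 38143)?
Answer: -60695/30747 ≈ -1.9740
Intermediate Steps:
(14500 + 46195)/(7396 - 38143) = 60695/(-30747) = 60695*(-1/30747) = -60695/30747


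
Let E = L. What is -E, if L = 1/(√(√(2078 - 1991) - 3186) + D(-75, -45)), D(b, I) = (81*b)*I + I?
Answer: I/(√(3186 - √87) - 273330*I) ≈ -3.6586e-6 + 7.5442e-10*I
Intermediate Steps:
D(b, I) = I + 81*I*b (D(b, I) = 81*I*b + I = I + 81*I*b)
L = 1/(273330 + √(-3186 + √87)) (L = 1/(√(√(2078 - 1991) - 3186) - 45*(1 + 81*(-75))) = 1/(√(√87 - 3186) - 45*(1 - 6075)) = 1/(√(-3186 + √87) - 45*(-6074)) = 1/(√(-3186 + √87) + 273330) = 1/(273330 + √(-3186 + √87)) ≈ 3.6586e-6 - 7.54e-10*I)
E = 1/(273330 + I*√(3186 - √87)) ≈ 3.6586e-6 - 7.54e-10*I
-E = -1/(273330 + I*√(3186 - √87))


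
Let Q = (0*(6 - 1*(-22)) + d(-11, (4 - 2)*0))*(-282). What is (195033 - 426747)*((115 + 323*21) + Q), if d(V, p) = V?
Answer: -2317140000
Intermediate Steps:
Q = 3102 (Q = (0*(6 - 1*(-22)) - 11)*(-282) = (0*(6 + 22) - 11)*(-282) = (0*28 - 11)*(-282) = (0 - 11)*(-282) = -11*(-282) = 3102)
(195033 - 426747)*((115 + 323*21) + Q) = (195033 - 426747)*((115 + 323*21) + 3102) = -231714*((115 + 6783) + 3102) = -231714*(6898 + 3102) = -231714*10000 = -2317140000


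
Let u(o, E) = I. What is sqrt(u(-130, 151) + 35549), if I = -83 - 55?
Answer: sqrt(35411) ≈ 188.18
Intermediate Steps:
I = -138
u(o, E) = -138
sqrt(u(-130, 151) + 35549) = sqrt(-138 + 35549) = sqrt(35411)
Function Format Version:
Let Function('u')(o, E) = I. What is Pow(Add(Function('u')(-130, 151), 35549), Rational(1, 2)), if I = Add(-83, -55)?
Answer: Pow(35411, Rational(1, 2)) ≈ 188.18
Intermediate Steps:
I = -138
Function('u')(o, E) = -138
Pow(Add(Function('u')(-130, 151), 35549), Rational(1, 2)) = Pow(Add(-138, 35549), Rational(1, 2)) = Pow(35411, Rational(1, 2))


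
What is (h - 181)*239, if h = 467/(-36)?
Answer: -1668937/36 ≈ -46359.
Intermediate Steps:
h = -467/36 (h = 467*(-1/36) = -467/36 ≈ -12.972)
(h - 181)*239 = (-467/36 - 181)*239 = -6983/36*239 = -1668937/36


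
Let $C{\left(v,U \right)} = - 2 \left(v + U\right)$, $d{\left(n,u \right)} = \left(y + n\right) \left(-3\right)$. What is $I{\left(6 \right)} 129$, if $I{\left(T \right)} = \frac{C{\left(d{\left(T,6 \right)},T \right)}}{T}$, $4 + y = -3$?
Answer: $-387$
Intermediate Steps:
$y = -7$ ($y = -4 - 3 = -7$)
$d{\left(n,u \right)} = 21 - 3 n$ ($d{\left(n,u \right)} = \left(-7 + n\right) \left(-3\right) = 21 - 3 n$)
$C{\left(v,U \right)} = - 2 U - 2 v$ ($C{\left(v,U \right)} = - 2 \left(U + v\right) = - 2 U - 2 v$)
$I{\left(T \right)} = \frac{-42 + 4 T}{T}$ ($I{\left(T \right)} = \frac{- 2 T - 2 \left(21 - 3 T\right)}{T} = \frac{- 2 T + \left(-42 + 6 T\right)}{T} = \frac{-42 + 4 T}{T}$)
$I{\left(6 \right)} 129 = \left(4 - \frac{42}{6}\right) 129 = \left(4 - 7\right) 129 = \left(-3\right) 129 = -387$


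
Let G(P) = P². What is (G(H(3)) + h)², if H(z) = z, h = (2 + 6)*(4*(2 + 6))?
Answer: 70225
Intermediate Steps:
h = 256 (h = 8*(4*8) = 8*32 = 256)
(G(H(3)) + h)² = (3² + 256)² = (9 + 256)² = 265² = 70225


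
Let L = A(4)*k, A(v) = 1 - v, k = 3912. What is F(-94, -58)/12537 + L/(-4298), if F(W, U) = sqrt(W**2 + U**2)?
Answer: 5868/2149 + 10*sqrt(122)/12537 ≈ 2.7394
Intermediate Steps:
L = -11736 (L = (1 - 1*4)*3912 = (1 - 4)*3912 = -3*3912 = -11736)
F(W, U) = sqrt(U**2 + W**2)
F(-94, -58)/12537 + L/(-4298) = sqrt((-58)**2 + (-94)**2)/12537 - 11736/(-4298) = sqrt(3364 + 8836)*(1/12537) - 11736*(-1/4298) = sqrt(12200)*(1/12537) + 5868/2149 = (10*sqrt(122))*(1/12537) + 5868/2149 = 10*sqrt(122)/12537 + 5868/2149 = 5868/2149 + 10*sqrt(122)/12537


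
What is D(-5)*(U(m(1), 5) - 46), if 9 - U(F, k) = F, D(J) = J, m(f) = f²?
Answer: 190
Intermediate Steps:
U(F, k) = 9 - F
D(-5)*(U(m(1), 5) - 46) = -5*((9 - 1*1²) - 46) = -5*((9 - 1*1) - 46) = -5*((9 - 1) - 46) = -5*(8 - 46) = -5*(-38) = 190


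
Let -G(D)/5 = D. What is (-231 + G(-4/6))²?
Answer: 466489/9 ≈ 51832.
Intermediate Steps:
G(D) = -5*D
(-231 + G(-4/6))² = (-231 - (-20)/6)² = (-231 - 5*(-⅔))² = (-231 + 10/3)² = (-683/3)² = 466489/9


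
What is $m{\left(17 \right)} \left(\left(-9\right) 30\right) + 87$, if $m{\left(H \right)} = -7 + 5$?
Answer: $627$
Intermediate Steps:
$m{\left(H \right)} = -2$
$m{\left(17 \right)} \left(\left(-9\right) 30\right) + 87 = - 2 \left(\left(-9\right) 30\right) + 87 = \left(-2\right) \left(-270\right) + 87 = 540 + 87 = 627$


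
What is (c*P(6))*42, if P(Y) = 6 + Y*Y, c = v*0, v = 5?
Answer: 0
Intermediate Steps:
c = 0 (c = 5*0 = 0)
P(Y) = 6 + Y²
(c*P(6))*42 = (0*(6 + 6²))*42 = (0*(6 + 36))*42 = (0*42)*42 = 0*42 = 0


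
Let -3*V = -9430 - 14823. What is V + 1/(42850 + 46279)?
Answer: 2161645640/267387 ≈ 8084.3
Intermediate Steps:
V = 24253/3 (V = -(-9430 - 14823)/3 = -1/3*(-24253) = 24253/3 ≈ 8084.3)
V + 1/(42850 + 46279) = 24253/3 + 1/(42850 + 46279) = 24253/3 + 1/89129 = 2161645640/267387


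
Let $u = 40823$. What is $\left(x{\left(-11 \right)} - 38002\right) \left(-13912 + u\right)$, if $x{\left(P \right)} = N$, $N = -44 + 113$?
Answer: $-1020814963$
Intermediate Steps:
$N = 69$
$x{\left(P \right)} = 69$
$\left(x{\left(-11 \right)} - 38002\right) \left(-13912 + u\right) = \left(69 - 38002\right) \left(-13912 + 40823\right) = \left(-37933\right) 26911 = -1020814963$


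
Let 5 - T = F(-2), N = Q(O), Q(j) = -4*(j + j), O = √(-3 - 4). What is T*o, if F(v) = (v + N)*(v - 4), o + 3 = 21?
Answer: -126 - 864*I*√7 ≈ -126.0 - 2285.9*I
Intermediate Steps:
O = I*√7 (O = √(-7) = I*√7 ≈ 2.6458*I)
o = 18 (o = -3 + 21 = 18)
Q(j) = -8*j
N = -8*I*√7 ≈ -21.166*I
F(v) = (-4 + v)*(v - 8*I*√7) (F(v) = (v - 8*I*√7)*(v - 4) = (v - 8*I*√7)*(-4 + v) = (-4 + v)*(v - 8*I*√7))
T = -7 - 48*I*√7 (T = 5 - ((-2)² - 4*(-2) + 32*I*√7 - 8*I*(-2)*√7) = 5 - (4 + 8 + 32*I*√7 + 16*I*√7) = 5 - (12 + 48*I*√7) = 5 + (-12 - 48*I*√7) = -7 - 48*I*√7 ≈ -7.0 - 127.0*I)
T*o = (-7 - 48*I*√7)*18 = -126 - 864*I*√7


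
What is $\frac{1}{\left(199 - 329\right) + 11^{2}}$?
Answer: $- \frac{1}{9} \approx -0.11111$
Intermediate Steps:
$\frac{1}{\left(199 - 329\right) + 11^{2}} = \frac{1}{-130 + 121} = \frac{1}{-9} = - \frac{1}{9}$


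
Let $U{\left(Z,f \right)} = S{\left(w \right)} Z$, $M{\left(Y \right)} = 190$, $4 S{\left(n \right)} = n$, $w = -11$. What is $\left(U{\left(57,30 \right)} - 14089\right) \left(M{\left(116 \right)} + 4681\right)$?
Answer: $- \frac{277564193}{4} \approx -6.9391 \cdot 10^{7}$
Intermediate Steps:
$S{\left(n \right)} = \frac{n}{4}$
$U{\left(Z,f \right)} = - \frac{11 Z}{4}$ ($U{\left(Z,f \right)} = \frac{1}{4} \left(-11\right) Z = - \frac{11 Z}{4}$)
$\left(U{\left(57,30 \right)} - 14089\right) \left(M{\left(116 \right)} + 4681\right) = \left(\left(- \frac{11}{4}\right) 57 - 14089\right) \left(190 + 4681\right) = \left(- \frac{627}{4} - 14089\right) 4871 = \left(- \frac{56983}{4}\right) 4871 = - \frac{277564193}{4}$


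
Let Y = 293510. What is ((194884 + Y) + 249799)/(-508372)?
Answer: -738193/508372 ≈ -1.4521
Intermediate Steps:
((194884 + Y) + 249799)/(-508372) = ((194884 + 293510) + 249799)/(-508372) = (488394 + 249799)*(-1/508372) = 738193*(-1/508372) = -738193/508372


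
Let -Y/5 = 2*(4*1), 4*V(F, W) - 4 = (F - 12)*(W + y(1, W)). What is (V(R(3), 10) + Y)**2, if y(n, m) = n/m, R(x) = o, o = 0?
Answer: 480249/100 ≈ 4802.5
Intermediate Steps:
R(x) = 0
V(F, W) = 1 + (-12 + F)*(W + 1/W)/4 (V(F, W) = 1 + ((F - 12)*(W + 1/W))/4 = 1 + ((-12 + F)*(W + 1/W))/4 = 1 + (-12 + F)*(W + 1/W)/4)
Y = -40 (Y = -10*4*1 = -10*4 = -5*8 = -40)
(V(R(3), 10) + Y)**2 = ((1/4)*(-12 + 0 + 10*(4 - 12*10 + 0*10))/10 - 40)**2 = ((1/4)*(1/10)*(-12 + 0 + 10*(4 - 120 + 0)) - 40)**2 = ((1/4)*(1/10)*(-12 + 0 + 10*(-116)) - 40)**2 = ((1/4)*(1/10)*(-12 + 0 - 1160) - 40)**2 = ((1/4)*(1/10)*(-1172) - 40)**2 = (-293/10 - 40)**2 = (-693/10)**2 = 480249/100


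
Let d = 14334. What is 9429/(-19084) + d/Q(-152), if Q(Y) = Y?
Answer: -8593227/90649 ≈ -94.797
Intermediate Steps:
9429/(-19084) + d/Q(-152) = 9429/(-19084) + 14334/(-152) = 9429*(-1/19084) + 14334*(-1/152) = -9429/19084 - 7167/76 = -8593227/90649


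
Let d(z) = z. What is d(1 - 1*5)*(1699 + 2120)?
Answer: -15276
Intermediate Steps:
d(1 - 1*5)*(1699 + 2120) = (1 - 1*5)*(1699 + 2120) = (1 - 5)*3819 = -4*3819 = -15276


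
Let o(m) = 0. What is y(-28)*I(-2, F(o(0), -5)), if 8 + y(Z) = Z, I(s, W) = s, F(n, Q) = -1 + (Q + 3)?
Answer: 72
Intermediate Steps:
F(n, Q) = 2 + Q (F(n, Q) = -1 + (3 + Q) = 2 + Q)
y(Z) = -8 + Z
y(-28)*I(-2, F(o(0), -5)) = (-8 - 28)*(-2) = -36*(-2) = 72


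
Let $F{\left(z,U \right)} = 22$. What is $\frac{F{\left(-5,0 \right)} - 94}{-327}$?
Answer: $\frac{24}{109} \approx 0.22018$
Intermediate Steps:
$\frac{F{\left(-5,0 \right)} - 94}{-327} = \frac{22 - 94}{-327} = \left(-72\right) \left(- \frac{1}{327}\right) = \frac{24}{109}$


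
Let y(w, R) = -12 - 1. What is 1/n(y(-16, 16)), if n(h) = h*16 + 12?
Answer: -1/196 ≈ -0.0051020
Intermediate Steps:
y(w, R) = -13
n(h) = 12 + 16*h (n(h) = 16*h + 12 = 12 + 16*h)
1/n(y(-16, 16)) = 1/(12 + 16*(-13)) = 1/(12 - 208) = 1/(-196) = -1/196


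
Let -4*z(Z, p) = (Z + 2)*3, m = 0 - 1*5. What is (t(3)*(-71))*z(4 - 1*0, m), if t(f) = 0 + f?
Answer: 1917/2 ≈ 958.50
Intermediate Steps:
m = -5 (m = 0 - 5 = -5)
t(f) = f
z(Z, p) = -3/2 - 3*Z/4 (z(Z, p) = -(Z + 2)*3/4 = -(2 + Z)*3/4 = -(6 + 3*Z)/4 = -3/2 - 3*Z/4)
(t(3)*(-71))*z(4 - 1*0, m) = (3*(-71))*(-3/2 - 3*(4 - 1*0)/4) = -213*(-3/2 - 3*(4 + 0)/4) = -213*(-3/2 - ¾*4) = -213*(-3/2 - 3) = -213*(-9/2) = 1917/2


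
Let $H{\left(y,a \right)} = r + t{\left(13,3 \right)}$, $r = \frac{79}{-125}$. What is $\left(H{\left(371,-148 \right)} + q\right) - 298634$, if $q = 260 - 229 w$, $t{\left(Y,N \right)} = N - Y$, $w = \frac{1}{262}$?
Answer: $- \frac{9772125323}{32750} \approx -2.9839 \cdot 10^{5}$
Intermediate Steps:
$r = - \frac{79}{125}$ ($r = 79 \left(- \frac{1}{125}\right) = - \frac{79}{125} \approx -0.632$)
$w = \frac{1}{262} \approx 0.0038168$
$H{\left(y,a \right)} = - \frac{1329}{125}$ ($H{\left(y,a \right)} = - \frac{79}{125} + \left(3 - 13\right) = - \frac{79}{125} - 10 = - \frac{1329}{125}$)
$q = \frac{67891}{262}$ ($q = 260 - \frac{229}{262} = \frac{67891}{262} \approx 259.13$)
$\left(H{\left(371,-148 \right)} + q\right) - 298634 = \left(- \frac{1329}{125} + \frac{67891}{262}\right) - 298634 = \frac{8138177}{32750} - 298634 = - \frac{9772125323}{32750}$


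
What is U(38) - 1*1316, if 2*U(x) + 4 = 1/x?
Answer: -100167/76 ≈ -1318.0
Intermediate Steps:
U(x) = -2 + 1/(2*x)
U(38) - 1*1316 = (-2 + (½)/38) - 1*1316 = (-2 + (½)*(1/38)) - 1316 = (-2 + 1/76) - 1316 = -151/76 - 1316 = -100167/76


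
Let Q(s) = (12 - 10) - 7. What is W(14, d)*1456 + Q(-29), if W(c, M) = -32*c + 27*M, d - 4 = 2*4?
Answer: -180549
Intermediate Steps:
Q(s) = -5 (Q(s) = 2 - 7 = -5)
d = 12 (d = 4 + 2*4 = 4 + 8 = 12)
W(14, d)*1456 + Q(-29) = (-32*14 + 27*12)*1456 - 5 = (-448 + 324)*1456 - 5 = -124*1456 - 5 = -180544 - 5 = -180549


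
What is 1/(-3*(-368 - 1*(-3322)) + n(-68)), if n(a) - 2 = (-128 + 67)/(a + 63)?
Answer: -5/44239 ≈ -0.00011302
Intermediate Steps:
n(a) = 2 - 61/(63 + a) (n(a) = 2 + (-128 + 67)/(a + 63) = 2 - 61/(63 + a))
1/(-3*(-368 - 1*(-3322)) + n(-68)) = 1/(-3*(-368 - 1*(-3322)) + (65 + 2*(-68))/(63 - 68)) = 1/(-3*(-368 + 3322) + (65 - 136)/(-5)) = 1/(-3*2954 - ⅕*(-71)) = 1/(-8862 + 71/5) = 1/(-44239/5) = -5/44239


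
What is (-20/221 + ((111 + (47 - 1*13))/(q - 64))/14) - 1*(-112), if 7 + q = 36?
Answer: 2417327/21658 ≈ 111.61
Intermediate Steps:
q = 29 (q = -7 + 36 = 29)
(-20/221 + ((111 + (47 - 1*13))/(q - 64))/14) - 1*(-112) = (-20/221 + ((111 + (47 - 1*13))/(29 - 64))/14) - 1*(-112) = (-20*1/221 + ((111 + (47 - 13))/(-35))*(1/14)) + 112 = (-20/221 + ((111 + 34)*(-1/35))*(1/14)) + 112 = (-20/221 + (145*(-1/35))*(1/14)) + 112 = (-20/221 - 29/7*1/14) + 112 = (-20/221 - 29/98) + 112 = -8369/21658 + 112 = 2417327/21658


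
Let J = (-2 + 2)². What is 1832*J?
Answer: 0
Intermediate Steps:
J = 0 (J = 0² = 0)
1832*J = 1832*0 = 0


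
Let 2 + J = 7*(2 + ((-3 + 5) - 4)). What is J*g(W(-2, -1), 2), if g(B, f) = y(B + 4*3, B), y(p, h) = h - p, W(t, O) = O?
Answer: 24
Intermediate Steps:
g(B, f) = -12 (g(B, f) = B - (B + 4*3) = B - (B + 12) = B - (12 + B) = B + (-12 - B) = -12)
J = -2 (J = -2 + 7*(2 + ((-3 + 5) - 4)) = -2 + 7*(2 + (2 - 4)) = -2 + 7*(2 - 2) = -2 + 7*0 = -2 + 0 = -2)
J*g(W(-2, -1), 2) = -2*(-12) = 24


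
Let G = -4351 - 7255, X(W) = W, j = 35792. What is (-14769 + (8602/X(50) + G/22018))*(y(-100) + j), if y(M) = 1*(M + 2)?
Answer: -143403978498354/275225 ≈ -5.2104e+8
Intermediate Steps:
G = -11606
y(M) = 2 + M (y(M) = 1*(2 + M) = 2 + M)
(-14769 + (8602/X(50) + G/22018))*(y(-100) + j) = (-14769 + (8602/50 - 11606/22018))*((2 - 100) + 35792) = (-14769 + (8602*(1/50) - 11606*1/22018))*(-98 + 35792) = (-14769 + (4301/25 - 5803/11009))*35694 = (-14769 + 47204634/275225)*35694 = -4017593391/275225*35694 = -143403978498354/275225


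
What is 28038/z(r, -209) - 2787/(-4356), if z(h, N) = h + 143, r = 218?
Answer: 41046545/524172 ≈ 78.307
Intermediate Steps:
z(h, N) = 143 + h
28038/z(r, -209) - 2787/(-4356) = 28038/(143 + 218) - 2787/(-4356) = 28038/361 - 2787*(-1/4356) = 28038*(1/361) + 929/1452 = 28038/361 + 929/1452 = 41046545/524172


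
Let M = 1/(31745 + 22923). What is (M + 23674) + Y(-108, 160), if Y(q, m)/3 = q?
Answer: 1276497801/54668 ≈ 23350.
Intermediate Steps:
Y(q, m) = 3*q
M = 1/54668 ≈ 1.8292e-5
(M + 23674) + Y(-108, 160) = (1/54668 + 23674) + 3*(-108) = 1294210233/54668 - 324 = 1276497801/54668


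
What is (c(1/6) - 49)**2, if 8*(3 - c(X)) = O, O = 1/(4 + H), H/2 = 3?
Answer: 13549761/6400 ≈ 2117.1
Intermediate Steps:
H = 6 (H = 2*3 = 6)
O = 1/10 (O = 1/(4 + 6) = 1/10 ≈ 0.10000)
c(X) = 239/80 (c(X) = 3 - 1/8*1/10 = 3 - 1/80 = 239/80)
(c(1/6) - 49)**2 = (239/80 - 49)**2 = (-3681/80)**2 = 13549761/6400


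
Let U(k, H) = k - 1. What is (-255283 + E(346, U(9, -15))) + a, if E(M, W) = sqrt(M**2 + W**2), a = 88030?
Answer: -167253 + 2*sqrt(29945) ≈ -1.6691e+5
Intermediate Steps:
U(k, H) = -1 + k
(-255283 + E(346, U(9, -15))) + a = (-255283 + sqrt(346**2 + (-1 + 9)**2)) + 88030 = (-255283 + sqrt(119716 + 8**2)) + 88030 = (-255283 + sqrt(119716 + 64)) + 88030 = (-255283 + sqrt(119780)) + 88030 = (-255283 + 2*sqrt(29945)) + 88030 = -167253 + 2*sqrt(29945)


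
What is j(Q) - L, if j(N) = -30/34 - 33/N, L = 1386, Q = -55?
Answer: -117834/85 ≈ -1386.3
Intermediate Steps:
j(N) = -15/17 - 33/N (j(N) = -30*1/34 - 33/N = -15/17 - 33/N)
j(Q) - L = (-15/17 - 33/(-55)) - 1*1386 = (-15/17 - 33*(-1/55)) - 1386 = (-15/17 + 3/5) - 1386 = -24/85 - 1386 = -117834/85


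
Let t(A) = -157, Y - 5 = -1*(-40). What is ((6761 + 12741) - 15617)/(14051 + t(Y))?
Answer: 3885/13894 ≈ 0.27962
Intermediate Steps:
Y = 45 (Y = 5 - 1*(-40) = 5 + 40 = 45)
((6761 + 12741) - 15617)/(14051 + t(Y)) = ((6761 + 12741) - 15617)/(14051 - 157) = (19502 - 15617)/13894 = 3885*(1/13894) = 3885/13894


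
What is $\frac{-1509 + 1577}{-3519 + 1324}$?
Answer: $- \frac{68}{2195} \approx -0.030979$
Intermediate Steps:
$\frac{-1509 + 1577}{-3519 + 1324} = \frac{68}{-2195} = 68 \left(- \frac{1}{2195}\right) = - \frac{68}{2195}$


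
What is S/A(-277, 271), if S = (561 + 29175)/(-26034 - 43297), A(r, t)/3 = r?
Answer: 9912/19204687 ≈ 0.00051612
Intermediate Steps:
A(r, t) = 3*r
S = -29736/69331 (S = 29736/(-69331) = 29736*(-1/69331) = -29736/69331 ≈ -0.42890)
S/A(-277, 271) = -29736/(69331*(3*(-277))) = -29736/69331/(-831) = -29736/69331*(-1/831) = 9912/19204687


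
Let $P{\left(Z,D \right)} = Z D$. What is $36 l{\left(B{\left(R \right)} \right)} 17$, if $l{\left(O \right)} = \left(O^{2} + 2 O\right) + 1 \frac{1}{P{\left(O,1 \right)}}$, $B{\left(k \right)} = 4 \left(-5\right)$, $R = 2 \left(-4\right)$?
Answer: $\frac{1101447}{5} \approx 2.2029 \cdot 10^{5}$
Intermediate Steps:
$R = -8$
$B{\left(k \right)} = -20$
$P{\left(Z,D \right)} = D Z$
$l{\left(O \right)} = \frac{1}{O} + O^{2} + 2 O$ ($l{\left(O \right)} = \left(O^{2} + 2 O\right) + 1 \frac{1}{1 O} = \left(O^{2} + 2 O\right) + 1 \frac{1}{O} = \left(O^{2} + 2 O\right) + \frac{1}{O} = \frac{1}{O} + O^{2} + 2 O$)
$36 l{\left(B{\left(R \right)} \right)} 17 = 36 \frac{1 + \left(-20\right)^{2} \left(2 - 20\right)}{-20} \cdot 17 = 36 \left(- \frac{1 + 400 \left(-18\right)}{20}\right) 17 = 36 \left(- \frac{1 - 7200}{20}\right) 17 = 36 \left(\left(- \frac{1}{20}\right) \left(-7199\right)\right) 17 = 36 \cdot \frac{7199}{20} \cdot 17 = \frac{64791}{5} \cdot 17 = \frac{1101447}{5}$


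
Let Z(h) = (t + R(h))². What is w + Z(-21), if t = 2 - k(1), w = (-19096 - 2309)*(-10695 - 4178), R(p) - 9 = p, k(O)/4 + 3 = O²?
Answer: 318356569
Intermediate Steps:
k(O) = -12 + 4*O²
R(p) = 9 + p
w = 318356565 (w = -21405*(-14873) = 318356565)
t = 10 (t = 2 - (-12 + 4*1²) = 2 - (-12 + 4*1) = 2 - (-12 + 4) = 2 - 1*(-8) = 2 + 8 = 10)
Z(h) = (19 + h)² (Z(h) = (10 + (9 + h))² = (19 + h)²)
w + Z(-21) = 318356565 + (19 - 21)² = 318356565 + (-2)² = 318356565 + 4 = 318356569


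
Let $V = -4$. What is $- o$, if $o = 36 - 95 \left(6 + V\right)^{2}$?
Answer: $344$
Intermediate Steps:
$o = -344$ ($o = 36 - 95 \left(6 - 4\right)^{2} = 36 - 95 \cdot 2^{2} = 36 - 380 = -344$)
$- o = \left(-1\right) \left(-344\right) = 344$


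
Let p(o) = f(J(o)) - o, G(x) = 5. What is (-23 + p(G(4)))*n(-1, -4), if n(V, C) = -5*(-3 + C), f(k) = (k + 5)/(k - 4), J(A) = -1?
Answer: -1008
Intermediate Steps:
f(k) = (5 + k)/(-4 + k)
n(V, C) = 15 - 5*C
p(o) = -⅘ - o (p(o) = (5 - 1)/(-4 - 1) - o = 4/(-5) - o = -⅕*4 - o = -⅘ - o)
(-23 + p(G(4)))*n(-1, -4) = (-23 + (-⅘ - 1*5))*(15 - 5*(-4)) = (-23 + (-⅘ - 5))*(15 + 20) = (-23 - 29/5)*35 = -144/5*35 = -1008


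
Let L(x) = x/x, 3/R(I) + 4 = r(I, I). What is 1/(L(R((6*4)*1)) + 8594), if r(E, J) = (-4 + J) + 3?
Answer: 1/8595 ≈ 0.00011635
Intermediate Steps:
r(E, J) = -1 + J
R(I) = 3/(-5 + I) (R(I) = 3/(-4 + (-1 + I)) = 3/(-5 + I))
L(x) = 1
1/(L(R((6*4)*1)) + 8594) = 1/(1 + 8594) = 1/8595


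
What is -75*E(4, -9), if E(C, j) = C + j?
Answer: 375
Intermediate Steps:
-75*E(4, -9) = -75*(4 - 9) = -75*(-5) = 375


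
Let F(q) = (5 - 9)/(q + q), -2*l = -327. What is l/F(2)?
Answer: -327/2 ≈ -163.50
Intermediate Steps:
l = 327/2 (l = -1/2*(-327) = 327/2 ≈ 163.50)
F(q) = -2/q (F(q) = -4*1/(2*q) = -2/q)
l/F(2) = 327/(2*((-2/2))) = 327/(2*((-2*1/2))) = (327/2)/(-1) = (327/2)*(-1) = -327/2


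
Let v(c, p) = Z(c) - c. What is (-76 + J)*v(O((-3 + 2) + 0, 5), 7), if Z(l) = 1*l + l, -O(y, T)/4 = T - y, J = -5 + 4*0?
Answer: 1944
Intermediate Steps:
J = -5 (J = -5 + 0 = -5)
O(y, T) = -4*T + 4*y (O(y, T) = -4*(T - y) = -4*T + 4*y)
Z(l) = 2*l (Z(l) = l + l = 2*l)
v(c, p) = c (v(c, p) = 2*c - c = c)
(-76 + J)*v(O((-3 + 2) + 0, 5), 7) = (-76 - 5)*(-4*5 + 4*((-3 + 2) + 0)) = -81*(-20 + 4*(-1 + 0)) = -81*(-20 + 4*(-1)) = -81*(-20 - 4) = -81*(-24) = 1944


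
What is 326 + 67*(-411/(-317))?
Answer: 130879/317 ≈ 412.87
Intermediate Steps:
326 + 67*(-411/(-317)) = 326 + 67*(-411*(-1/317)) = 326 + 67*(411/317) = 326 + 27537/317 = 130879/317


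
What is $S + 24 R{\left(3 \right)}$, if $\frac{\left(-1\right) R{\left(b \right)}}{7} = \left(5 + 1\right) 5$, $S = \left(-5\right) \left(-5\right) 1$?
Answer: $-5015$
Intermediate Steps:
$S = 25$ ($S = 25 \cdot 1 = 25$)
$R{\left(b \right)} = -210$ ($R{\left(b \right)} = - 7 \left(5 + 1\right) 5 = - 7 \cdot 6 \cdot 5 = \left(-7\right) 30 = -210$)
$S + 24 R{\left(3 \right)} = 25 + 24 \left(-210\right) = 25 - 5040 = -5015$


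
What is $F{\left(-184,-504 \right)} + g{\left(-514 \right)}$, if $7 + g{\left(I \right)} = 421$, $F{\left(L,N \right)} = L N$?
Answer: $93150$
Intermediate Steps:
$g{\left(I \right)} = 414$ ($g{\left(I \right)} = -7 + 421 = 414$)
$F{\left(-184,-504 \right)} + g{\left(-514 \right)} = \left(-184\right) \left(-504\right) + 414 = 92736 + 414 = 93150$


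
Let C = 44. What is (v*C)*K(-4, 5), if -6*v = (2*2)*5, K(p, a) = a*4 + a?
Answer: -11000/3 ≈ -3666.7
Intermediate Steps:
K(p, a) = 5*a (K(p, a) = 4*a + a = 5*a)
v = -10/3 (v = -2*2*5/6 = -2*5/3 = -1/6*20 = -10/3 ≈ -3.3333)
(v*C)*K(-4, 5) = (-10/3*44)*(5*5) = -440/3*25 = -11000/3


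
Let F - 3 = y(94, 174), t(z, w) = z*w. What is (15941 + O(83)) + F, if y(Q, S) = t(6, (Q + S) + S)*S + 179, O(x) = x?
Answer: 477654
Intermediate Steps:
t(z, w) = w*z
y(Q, S) = 179 + S*(6*Q + 12*S) (y(Q, S) = (((Q + S) + S)*6)*S + 179 = ((Q + 2*S)*6)*S + 179 = (6*Q + 12*S)*S + 179 = S*(6*Q + 12*S) + 179 = 179 + S*(6*Q + 12*S))
F = 461630 (F = 3 + (179 + 6*174*(94 + 2*174)) = 3 + (179 + 6*174*(94 + 348)) = 3 + (179 + 6*174*442) = 3 + (179 + 461448) = 3 + 461627 = 461630)
(15941 + O(83)) + F = (15941 + 83) + 461630 = 16024 + 461630 = 477654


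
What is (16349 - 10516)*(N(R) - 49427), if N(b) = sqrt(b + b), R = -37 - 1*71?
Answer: -288307691 + 34998*I*sqrt(6) ≈ -2.8831e+8 + 85727.0*I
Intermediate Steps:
R = -108 (R = -37 - 71 = -108)
N(b) = sqrt(2)*sqrt(b) (N(b) = sqrt(2*b) = sqrt(2)*sqrt(b))
(16349 - 10516)*(N(R) - 49427) = (16349 - 10516)*(sqrt(2)*sqrt(-108) - 49427) = 5833*(sqrt(2)*(6*I*sqrt(3)) - 49427) = 5833*(6*I*sqrt(6) - 49427) = 5833*(-49427 + 6*I*sqrt(6)) = -288307691 + 34998*I*sqrt(6)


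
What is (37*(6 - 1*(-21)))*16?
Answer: 15984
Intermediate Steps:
(37*(6 - 1*(-21)))*16 = (37*(6 + 21))*16 = (37*27)*16 = 999*16 = 15984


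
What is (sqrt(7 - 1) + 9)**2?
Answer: (9 + sqrt(6))**2 ≈ 131.09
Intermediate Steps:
(sqrt(7 - 1) + 9)**2 = (sqrt(6) + 9)**2 = (9 + sqrt(6))**2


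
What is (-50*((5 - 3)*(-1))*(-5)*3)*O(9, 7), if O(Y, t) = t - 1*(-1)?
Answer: -12000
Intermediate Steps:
O(Y, t) = 1 + t (O(Y, t) = t + 1 = 1 + t)
(-50*((5 - 3)*(-1))*(-5)*3)*O(9, 7) = (-50*((5 - 3)*(-1))*(-5)*3)*(1 + 7) = -50*(2*(-1))*(-5)*3*8 = -50*(-2*(-5))*3*8 = -500*3*8 = -50*30*8 = -1500*8 = -12000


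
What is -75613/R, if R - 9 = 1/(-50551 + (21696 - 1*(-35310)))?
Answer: -488081915/58096 ≈ -8401.3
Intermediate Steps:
R = 58096/6455 (R = 9 + 1/(-50551 + (21696 - 1*(-35310))) = 9 + 1/(-50551 + (21696 + 35310)) = 9 + 1/(-50551 + 57006) = 9 + 1/6455 = 58096/6455 ≈ 9.0002)
-75613/R = -75613/58096/6455 = -75613*6455/58096 = -488081915/58096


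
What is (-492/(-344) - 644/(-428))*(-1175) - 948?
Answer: -40456721/9202 ≈ -4396.5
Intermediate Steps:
(-492/(-344) - 644/(-428))*(-1175) - 948 = (-492*(-1/344) - 644*(-1/428))*(-1175) - 948 = (123/86 + 161/107)*(-1175) - 948 = (27007/9202)*(-1175) - 948 = -31733225/9202 - 948 = -40456721/9202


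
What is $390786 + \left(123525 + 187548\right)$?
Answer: $701859$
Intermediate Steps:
$390786 + \left(123525 + 187548\right) = 390786 + 311073 = 701859$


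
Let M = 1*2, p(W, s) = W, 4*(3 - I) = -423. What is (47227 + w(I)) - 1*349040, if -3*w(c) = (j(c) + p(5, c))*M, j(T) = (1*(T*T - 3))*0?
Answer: -905449/3 ≈ -3.0182e+5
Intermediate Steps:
I = 435/4 (I = 3 - ¼*(-423) = 3 + 423/4 = 435/4 ≈ 108.75)
M = 2
j(T) = 0 (j(T) = (1*(T² - 3))*0 = (1*(-3 + T²))*0 = (-3 + T²)*0 = 0)
w(c) = -10/3 (w(c) = -(0 + 5)*2/3 = -5*2/3 = -⅓*10 = -10/3)
(47227 + w(I)) - 1*349040 = (47227 - 10/3) - 1*349040 = 141671/3 - 349040 = -905449/3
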